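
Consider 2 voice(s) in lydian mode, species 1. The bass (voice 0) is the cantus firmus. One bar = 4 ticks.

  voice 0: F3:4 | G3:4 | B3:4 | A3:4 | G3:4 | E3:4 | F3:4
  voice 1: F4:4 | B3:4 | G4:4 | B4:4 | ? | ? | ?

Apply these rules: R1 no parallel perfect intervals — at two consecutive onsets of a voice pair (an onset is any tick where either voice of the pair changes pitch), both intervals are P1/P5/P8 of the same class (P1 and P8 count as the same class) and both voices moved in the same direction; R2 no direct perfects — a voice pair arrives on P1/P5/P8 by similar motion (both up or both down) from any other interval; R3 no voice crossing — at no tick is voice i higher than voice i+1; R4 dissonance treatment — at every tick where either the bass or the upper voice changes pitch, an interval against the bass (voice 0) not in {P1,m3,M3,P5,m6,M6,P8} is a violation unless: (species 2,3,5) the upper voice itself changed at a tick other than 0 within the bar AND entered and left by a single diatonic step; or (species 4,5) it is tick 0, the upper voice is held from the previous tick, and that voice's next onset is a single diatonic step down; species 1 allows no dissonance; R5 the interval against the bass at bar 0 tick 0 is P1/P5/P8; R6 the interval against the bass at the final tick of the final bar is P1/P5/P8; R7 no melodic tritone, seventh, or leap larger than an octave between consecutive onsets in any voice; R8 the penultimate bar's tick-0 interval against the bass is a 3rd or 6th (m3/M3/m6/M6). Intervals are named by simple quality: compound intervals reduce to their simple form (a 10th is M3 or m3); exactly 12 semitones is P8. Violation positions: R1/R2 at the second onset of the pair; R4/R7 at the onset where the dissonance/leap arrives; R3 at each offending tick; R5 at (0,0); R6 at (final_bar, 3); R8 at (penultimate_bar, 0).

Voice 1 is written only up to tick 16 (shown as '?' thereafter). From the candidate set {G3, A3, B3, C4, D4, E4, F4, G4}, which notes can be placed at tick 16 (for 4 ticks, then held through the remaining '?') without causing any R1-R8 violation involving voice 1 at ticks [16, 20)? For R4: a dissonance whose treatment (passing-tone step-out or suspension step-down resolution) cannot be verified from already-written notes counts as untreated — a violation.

G3: violates R2,R7
A3: violates R4,R7
B3: legal
C4: violates R4,R7
D4: violates R2
E4: legal
F4: violates R4,R7
G4: violates R2

{B3, E4}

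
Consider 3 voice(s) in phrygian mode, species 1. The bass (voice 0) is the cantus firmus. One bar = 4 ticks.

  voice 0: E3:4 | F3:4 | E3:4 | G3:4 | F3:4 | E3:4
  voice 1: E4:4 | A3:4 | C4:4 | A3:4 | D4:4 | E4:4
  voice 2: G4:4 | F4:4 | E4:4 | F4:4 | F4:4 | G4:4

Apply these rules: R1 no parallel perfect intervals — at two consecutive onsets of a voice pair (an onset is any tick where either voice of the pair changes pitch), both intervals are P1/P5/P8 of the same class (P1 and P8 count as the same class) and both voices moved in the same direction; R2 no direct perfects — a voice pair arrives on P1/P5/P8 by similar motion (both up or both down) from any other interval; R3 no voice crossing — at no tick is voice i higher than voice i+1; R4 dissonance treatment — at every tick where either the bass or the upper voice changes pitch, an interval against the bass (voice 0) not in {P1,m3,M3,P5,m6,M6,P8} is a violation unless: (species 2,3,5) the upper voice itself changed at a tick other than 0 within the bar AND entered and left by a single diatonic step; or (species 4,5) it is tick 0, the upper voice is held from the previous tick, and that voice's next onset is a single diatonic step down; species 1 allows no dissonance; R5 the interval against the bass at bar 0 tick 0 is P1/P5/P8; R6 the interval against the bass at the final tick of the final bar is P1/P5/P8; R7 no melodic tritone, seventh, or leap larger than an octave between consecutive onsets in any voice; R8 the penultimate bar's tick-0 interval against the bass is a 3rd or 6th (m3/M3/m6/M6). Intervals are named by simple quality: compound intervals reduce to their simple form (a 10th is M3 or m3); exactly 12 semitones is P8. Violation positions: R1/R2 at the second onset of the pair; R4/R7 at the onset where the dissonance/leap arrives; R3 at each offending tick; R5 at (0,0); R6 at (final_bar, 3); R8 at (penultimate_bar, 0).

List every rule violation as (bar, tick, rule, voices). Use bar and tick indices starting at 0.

(0, 0, R5, (0, 2))
(2, 0, R1, (0, 2))
(3, 0, R4, (0, 1))
(3, 0, R4, (0, 2))
(4, 0, R8, (0, 2))
(5, 3, R6, (0, 2))

bar 0: v0=E3 v1=E4 v2=G4 downbeat m3
bar 1: v0=F3 v1=A3 v2=F4 downbeat P8
bar 2: v0=E3 v1=C4 v2=E4 downbeat P8
bar 3: v0=G3 v1=A3 v2=F4 downbeat m7
bar 4: v0=F3 v1=D4 v2=F4 downbeat P8
bar 5: v0=E3 v1=E4 v2=G4 downbeat m3
  -> R5 @ bar 0 tick 0 v(0, 2): opens on m3
  -> R1 @ bar 2 tick 0 v(0, 2): F3/F4 P8 -> E3/E4 P8 similar
  -> R4 @ bar 3 tick 0 v(0, 1): G3/A3 M2 untreated
  -> R4 @ bar 3 tick 0 v(0, 2): G3/F4 m7 untreated
  -> R8 @ bar 4 tick 0 v(0, 2): penult P8 not 3rd/6th
  -> R6 @ bar 5 tick 3 v(0, 2): closes on m3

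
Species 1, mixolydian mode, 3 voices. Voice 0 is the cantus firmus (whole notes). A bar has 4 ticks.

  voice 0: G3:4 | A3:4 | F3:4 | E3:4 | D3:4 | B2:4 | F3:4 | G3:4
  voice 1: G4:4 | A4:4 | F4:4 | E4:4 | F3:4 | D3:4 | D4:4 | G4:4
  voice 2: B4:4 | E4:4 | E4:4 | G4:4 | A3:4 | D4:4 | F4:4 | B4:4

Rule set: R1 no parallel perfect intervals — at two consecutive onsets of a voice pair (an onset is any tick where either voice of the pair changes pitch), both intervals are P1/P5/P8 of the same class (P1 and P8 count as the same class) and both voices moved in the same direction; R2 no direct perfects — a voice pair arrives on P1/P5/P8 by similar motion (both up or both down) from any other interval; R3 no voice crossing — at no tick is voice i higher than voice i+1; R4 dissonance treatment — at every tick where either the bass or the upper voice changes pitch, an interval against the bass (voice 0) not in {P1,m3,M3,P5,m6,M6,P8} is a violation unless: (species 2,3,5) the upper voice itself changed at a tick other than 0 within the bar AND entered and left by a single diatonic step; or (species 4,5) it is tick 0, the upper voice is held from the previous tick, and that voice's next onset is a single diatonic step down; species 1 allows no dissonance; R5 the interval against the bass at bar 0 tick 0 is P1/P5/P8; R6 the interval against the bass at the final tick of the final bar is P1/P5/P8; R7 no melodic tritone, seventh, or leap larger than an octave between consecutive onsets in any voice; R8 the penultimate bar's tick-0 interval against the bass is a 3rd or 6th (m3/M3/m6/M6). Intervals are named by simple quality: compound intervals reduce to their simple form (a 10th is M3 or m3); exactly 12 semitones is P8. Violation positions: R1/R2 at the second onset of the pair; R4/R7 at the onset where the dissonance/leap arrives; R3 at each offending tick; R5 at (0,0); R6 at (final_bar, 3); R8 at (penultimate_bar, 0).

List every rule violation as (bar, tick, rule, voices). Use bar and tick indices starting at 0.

(0, 0, R5, (0, 2))
(1, 0, R1, (0, 1))
(1, 0, R3, (1, 2))
(1, 1, R3, (1, 2))
(1, 2, R3, (1, 2))
(1, 3, R3, (1, 2))
(2, 0, R1, (0, 1))
(2, 0, R3, (1, 2))
(2, 0, R4, (0, 2))
(2, 1, R3, (1, 2))
(2, 2, R3, (1, 2))
(2, 3, R3, (1, 2))
(3, 0, R1, (0, 1))
(4, 0, R2, (0, 2))
(4, 0, R7, (1,))
(4, 0, R7, (2,))
(6, 0, R2, (0, 2))
(6, 0, R7, (0,))
(6, 0, R8, (0, 2))
(7, 0, R2, (0, 1))
(7, 0, R7, (2,))
(7, 3, R6, (0, 2))

bar 0: v0=G3 v1=G4 v2=B4 downbeat M3
bar 1: v0=A3 v1=A4 v2=E4 downbeat P5
bar 2: v0=F3 v1=F4 v2=E4 downbeat M7
bar 3: v0=E3 v1=E4 v2=G4 downbeat m3
bar 4: v0=D3 v1=F3 v2=A3 downbeat P5
bar 5: v0=B2 v1=D3 v2=D4 downbeat m3
bar 6: v0=F3 v1=D4 v2=F4 downbeat P8
bar 7: v0=G3 v1=G4 v2=B4 downbeat M3
  -> R5 @ bar 0 tick 0 v(0, 2): opens on M3
  -> R1 @ bar 1 tick 0 v(0, 1): G3/G4 P8 -> A3/A4 P8 similar
  -> R3 @ bar 1 tick 0 v(1, 2): A4 above E4
  -> R3 @ bar 1 tick 1 v(1, 2): A4 above E4
  -> R3 @ bar 1 tick 2 v(1, 2): A4 above E4
  -> R3 @ bar 1 tick 3 v(1, 2): A4 above E4
  -> R1 @ bar 2 tick 0 v(0, 1): A3/A4 P8 -> F3/F4 P8 similar
  -> R3 @ bar 2 tick 0 v(1, 2): F4 above E4
  -> R4 @ bar 2 tick 0 v(0, 2): F3/E4 M7 untreated
  -> R3 @ bar 2 tick 1 v(1, 2): F4 above E4
  -> R3 @ bar 2 tick 2 v(1, 2): F4 above E4
  -> R3 @ bar 2 tick 3 v(1, 2): F4 above E4
  -> R1 @ bar 3 tick 0 v(0, 1): F3/F4 P8 -> E3/E4 P8 similar
  -> R2 @ bar 4 tick 0 v(0, 2): E3/G4 m3 -> D3/A3 P5 similar
  -> R7 @ bar 4 tick 0 v(1,): E4->F3 leap 11st
  -> R7 @ bar 4 tick 0 v(2,): G4->A3 leap 10st
  -> R2 @ bar 6 tick 0 v(0, 2): B2/D4 m3 -> F3/F4 P8 similar
  -> R7 @ bar 6 tick 0 v(0,): B2->F3 leap 6st
  -> R8 @ bar 6 tick 0 v(0, 2): penult P8 not 3rd/6th
  -> R2 @ bar 7 tick 0 v(0, 1): F3/D4 M6 -> G3/G4 P8 similar
  -> R7 @ bar 7 tick 0 v(2,): F4->B4 leap 6st
  -> R6 @ bar 7 tick 3 v(0, 2): closes on M3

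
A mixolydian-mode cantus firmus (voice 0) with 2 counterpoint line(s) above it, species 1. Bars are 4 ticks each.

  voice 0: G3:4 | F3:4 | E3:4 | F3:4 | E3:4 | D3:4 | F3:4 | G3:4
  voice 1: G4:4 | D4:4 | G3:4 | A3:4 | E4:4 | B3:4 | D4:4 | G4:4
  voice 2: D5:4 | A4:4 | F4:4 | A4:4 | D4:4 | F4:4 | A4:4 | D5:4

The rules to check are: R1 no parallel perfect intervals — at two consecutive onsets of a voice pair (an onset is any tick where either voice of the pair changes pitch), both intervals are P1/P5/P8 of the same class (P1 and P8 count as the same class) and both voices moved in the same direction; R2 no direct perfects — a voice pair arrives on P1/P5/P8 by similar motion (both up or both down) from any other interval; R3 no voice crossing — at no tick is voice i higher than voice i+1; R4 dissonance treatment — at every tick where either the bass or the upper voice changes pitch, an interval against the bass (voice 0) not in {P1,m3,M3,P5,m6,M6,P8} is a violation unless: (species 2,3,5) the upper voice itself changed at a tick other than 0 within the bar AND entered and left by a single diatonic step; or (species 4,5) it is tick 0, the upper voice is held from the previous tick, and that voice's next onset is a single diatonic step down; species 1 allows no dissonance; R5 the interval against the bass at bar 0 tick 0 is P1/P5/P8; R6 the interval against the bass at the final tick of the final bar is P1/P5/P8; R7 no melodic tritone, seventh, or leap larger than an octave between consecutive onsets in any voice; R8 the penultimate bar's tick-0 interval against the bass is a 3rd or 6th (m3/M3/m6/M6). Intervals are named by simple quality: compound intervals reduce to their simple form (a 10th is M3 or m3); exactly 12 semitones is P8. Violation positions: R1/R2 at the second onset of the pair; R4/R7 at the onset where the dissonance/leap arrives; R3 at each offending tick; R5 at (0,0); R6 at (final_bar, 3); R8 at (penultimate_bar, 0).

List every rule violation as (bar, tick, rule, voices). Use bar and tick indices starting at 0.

bar 0: v0=G3 v1=G4 v2=D5 downbeat P5
bar 1: v0=F3 v1=D4 v2=A4 downbeat M3
bar 2: v0=E3 v1=G3 v2=F4 downbeat m2
bar 3: v0=F3 v1=A3 v2=A4 downbeat M3
bar 4: v0=E3 v1=E4 v2=D4 downbeat m7
bar 5: v0=D3 v1=B3 v2=F4 downbeat m3
bar 6: v0=F3 v1=D4 v2=A4 downbeat M3
bar 7: v0=G3 v1=G4 v2=D5 downbeat P5
  -> R1 @ bar 1 tick 0 v(1, 2): G4/D5 P5 -> D4/A4 P5 similar
  -> R4 @ bar 2 tick 0 v(0, 2): E3/F4 m2 untreated
  -> R2 @ bar 3 tick 0 v(1, 2): G3/F4 m7 -> A3/A4 P8 similar
  -> R3 @ bar 4 tick 0 v(1, 2): E4 above D4
  -> R4 @ bar 4 tick 0 v(0, 2): E3/D4 m7 untreated
  -> R3 @ bar 4 tick 1 v(1, 2): E4 above D4
  -> R3 @ bar 4 tick 2 v(1, 2): E4 above D4
  -> R3 @ bar 4 tick 3 v(1, 2): E4 above D4
  -> R2 @ bar 6 tick 0 v(1, 2): B3/F4 TT -> D4/A4 P5 similar
  -> R1 @ bar 7 tick 0 v(1, 2): D4/A4 P5 -> G4/D5 P5 similar
  -> R2 @ bar 7 tick 0 v(0, 1): F3/D4 M6 -> G3/G4 P8 similar
  -> R2 @ bar 7 tick 0 v(0, 2): F3/A4 M3 -> G3/D5 P5 similar

(1, 0, R1, (1, 2))
(2, 0, R4, (0, 2))
(3, 0, R2, (1, 2))
(4, 0, R3, (1, 2))
(4, 0, R4, (0, 2))
(4, 1, R3, (1, 2))
(4, 2, R3, (1, 2))
(4, 3, R3, (1, 2))
(6, 0, R2, (1, 2))
(7, 0, R1, (1, 2))
(7, 0, R2, (0, 1))
(7, 0, R2, (0, 2))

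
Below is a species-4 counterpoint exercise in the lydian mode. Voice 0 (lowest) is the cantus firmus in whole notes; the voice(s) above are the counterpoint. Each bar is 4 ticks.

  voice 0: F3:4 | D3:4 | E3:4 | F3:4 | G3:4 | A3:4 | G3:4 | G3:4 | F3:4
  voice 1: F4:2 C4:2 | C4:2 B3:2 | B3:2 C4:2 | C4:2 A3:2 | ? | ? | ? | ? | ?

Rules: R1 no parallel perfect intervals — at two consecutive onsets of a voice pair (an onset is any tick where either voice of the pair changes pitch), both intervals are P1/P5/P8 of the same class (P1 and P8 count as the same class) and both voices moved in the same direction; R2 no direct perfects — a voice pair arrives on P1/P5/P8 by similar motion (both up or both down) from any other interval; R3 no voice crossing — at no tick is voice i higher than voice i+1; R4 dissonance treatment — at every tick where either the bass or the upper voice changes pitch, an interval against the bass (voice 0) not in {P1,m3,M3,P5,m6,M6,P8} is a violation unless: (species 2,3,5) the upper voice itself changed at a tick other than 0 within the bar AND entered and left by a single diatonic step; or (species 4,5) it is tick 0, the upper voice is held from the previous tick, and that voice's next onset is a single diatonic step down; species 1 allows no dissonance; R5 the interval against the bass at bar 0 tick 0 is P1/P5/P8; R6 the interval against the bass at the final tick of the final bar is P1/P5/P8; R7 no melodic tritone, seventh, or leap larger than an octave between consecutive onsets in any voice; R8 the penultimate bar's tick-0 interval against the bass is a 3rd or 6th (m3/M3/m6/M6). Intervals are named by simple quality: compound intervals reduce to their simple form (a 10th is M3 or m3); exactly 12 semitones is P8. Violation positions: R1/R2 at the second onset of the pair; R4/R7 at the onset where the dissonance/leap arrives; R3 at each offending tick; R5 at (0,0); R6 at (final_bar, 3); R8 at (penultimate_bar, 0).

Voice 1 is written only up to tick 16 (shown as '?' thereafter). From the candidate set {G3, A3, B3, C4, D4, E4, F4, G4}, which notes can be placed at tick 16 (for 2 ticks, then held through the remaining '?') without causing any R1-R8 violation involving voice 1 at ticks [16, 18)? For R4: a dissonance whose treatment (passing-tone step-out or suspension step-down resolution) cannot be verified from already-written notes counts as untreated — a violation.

G3: legal
A3: violates R4
B3: legal
C4: violates R4
D4: violates R2
E4: legal
F4: violates R4
G4: violates R2,R7

{B3, E4, G3}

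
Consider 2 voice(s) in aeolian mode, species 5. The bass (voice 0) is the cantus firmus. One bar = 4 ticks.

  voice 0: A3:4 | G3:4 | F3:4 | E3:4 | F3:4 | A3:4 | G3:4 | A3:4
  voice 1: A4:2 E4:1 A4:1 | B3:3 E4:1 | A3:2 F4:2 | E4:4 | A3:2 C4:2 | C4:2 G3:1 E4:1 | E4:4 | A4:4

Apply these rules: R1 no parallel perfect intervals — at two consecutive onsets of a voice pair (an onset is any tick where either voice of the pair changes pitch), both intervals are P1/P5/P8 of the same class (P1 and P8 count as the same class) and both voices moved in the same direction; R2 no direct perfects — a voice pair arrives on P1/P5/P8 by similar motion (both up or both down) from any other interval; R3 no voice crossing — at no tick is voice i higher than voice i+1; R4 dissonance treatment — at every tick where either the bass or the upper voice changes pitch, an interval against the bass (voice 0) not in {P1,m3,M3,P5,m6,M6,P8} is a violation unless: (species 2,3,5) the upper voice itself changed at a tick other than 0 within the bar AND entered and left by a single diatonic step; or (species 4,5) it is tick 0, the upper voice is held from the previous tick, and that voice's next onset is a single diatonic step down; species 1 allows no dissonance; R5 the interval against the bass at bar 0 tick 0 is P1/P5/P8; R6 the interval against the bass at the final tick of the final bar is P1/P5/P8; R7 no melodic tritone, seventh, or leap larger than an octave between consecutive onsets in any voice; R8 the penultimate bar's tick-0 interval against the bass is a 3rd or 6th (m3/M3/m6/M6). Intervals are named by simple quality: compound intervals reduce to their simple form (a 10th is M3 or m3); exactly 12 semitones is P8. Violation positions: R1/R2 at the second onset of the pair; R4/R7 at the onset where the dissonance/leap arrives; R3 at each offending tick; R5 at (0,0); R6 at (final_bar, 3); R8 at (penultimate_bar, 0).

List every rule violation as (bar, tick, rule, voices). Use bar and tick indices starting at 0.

bar 0: v0=A3 v1=A4 downbeat P8
bar 1: v0=G3 v1=B3 downbeat M3
bar 2: v0=F3 v1=A3 downbeat M3
bar 3: v0=E3 v1=E4 downbeat P8
bar 4: v0=F3 v1=A3 downbeat M3
bar 5: v0=A3 v1=C4 downbeat m3
bar 6: v0=G3 v1=E4 downbeat M6
bar 7: v0=A3 v1=A4 downbeat P8
  -> R7 @ bar 1 tick 0 v(1,): A4->B3 leap 10st
  -> R1 @ bar 3 tick 0 v(0, 1): F3/F4 P8 -> E3/E4 P8 similar
  -> R3 @ bar 5 tick 2 v(0, 1): A3 above G3
  -> R4 @ bar 5 tick 2 v(0, 1): A3/G3 M2 untreated
  -> R2 @ bar 7 tick 0 v(0, 1): G3/E4 M6 -> A3/A4 P8 similar

(1, 0, R7, (1,))
(3, 0, R1, (0, 1))
(5, 2, R3, (0, 1))
(5, 2, R4, (0, 1))
(7, 0, R2, (0, 1))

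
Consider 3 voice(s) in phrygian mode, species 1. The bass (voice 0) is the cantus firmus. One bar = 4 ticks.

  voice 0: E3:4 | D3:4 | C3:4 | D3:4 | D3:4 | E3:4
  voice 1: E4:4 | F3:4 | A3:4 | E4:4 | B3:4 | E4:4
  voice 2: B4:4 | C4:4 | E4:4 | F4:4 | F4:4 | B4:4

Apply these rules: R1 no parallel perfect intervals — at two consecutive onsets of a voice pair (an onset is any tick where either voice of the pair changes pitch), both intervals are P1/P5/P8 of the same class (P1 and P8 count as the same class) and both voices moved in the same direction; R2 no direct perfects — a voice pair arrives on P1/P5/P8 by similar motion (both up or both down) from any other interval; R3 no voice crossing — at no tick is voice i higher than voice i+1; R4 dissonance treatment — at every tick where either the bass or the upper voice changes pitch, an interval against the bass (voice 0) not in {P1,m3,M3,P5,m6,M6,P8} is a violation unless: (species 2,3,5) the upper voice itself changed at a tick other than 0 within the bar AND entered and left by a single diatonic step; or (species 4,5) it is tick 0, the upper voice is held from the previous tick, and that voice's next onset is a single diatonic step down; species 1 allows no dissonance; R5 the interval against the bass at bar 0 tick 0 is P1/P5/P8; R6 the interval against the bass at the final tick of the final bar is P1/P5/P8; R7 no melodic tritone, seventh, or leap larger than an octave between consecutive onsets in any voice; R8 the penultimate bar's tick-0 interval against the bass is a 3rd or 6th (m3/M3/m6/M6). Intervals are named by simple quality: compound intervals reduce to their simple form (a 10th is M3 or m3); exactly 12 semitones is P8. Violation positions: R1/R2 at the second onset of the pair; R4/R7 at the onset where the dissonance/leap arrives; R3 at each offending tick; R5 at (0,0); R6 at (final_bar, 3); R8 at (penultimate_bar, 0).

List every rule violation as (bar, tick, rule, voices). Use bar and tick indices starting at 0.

(1, 0, R1, (1, 2))
(1, 0, R4, (0, 2))
(1, 0, R7, (1,))
(1, 0, R7, (2,))
(2, 0, R1, (1, 2))
(3, 0, R4, (0, 1))
(5, 0, R2, (0, 1))
(5, 0, R2, (0, 2))
(5, 0, R2, (1, 2))
(5, 0, R7, (2,))

bar 0: v0=E3 v1=E4 v2=B4 downbeat P5
bar 1: v0=D3 v1=F3 v2=C4 downbeat m7
bar 2: v0=C3 v1=A3 v2=E4 downbeat M3
bar 3: v0=D3 v1=E4 v2=F4 downbeat m3
bar 4: v0=D3 v1=B3 v2=F4 downbeat m3
bar 5: v0=E3 v1=E4 v2=B4 downbeat P5
  -> R1 @ bar 1 tick 0 v(1, 2): E4/B4 P5 -> F3/C4 P5 similar
  -> R4 @ bar 1 tick 0 v(0, 2): D3/C4 m7 untreated
  -> R7 @ bar 1 tick 0 v(1,): E4->F3 leap 11st
  -> R7 @ bar 1 tick 0 v(2,): B4->C4 leap 11st
  -> R1 @ bar 2 tick 0 v(1, 2): F3/C4 P5 -> A3/E4 P5 similar
  -> R4 @ bar 3 tick 0 v(0, 1): D3/E4 M2 untreated
  -> R2 @ bar 5 tick 0 v(0, 1): D3/B3 M6 -> E3/E4 P8 similar
  -> R2 @ bar 5 tick 0 v(0, 2): D3/F4 m3 -> E3/B4 P5 similar
  -> R2 @ bar 5 tick 0 v(1, 2): B3/F4 TT -> E4/B4 P5 similar
  -> R7 @ bar 5 tick 0 v(2,): F4->B4 leap 6st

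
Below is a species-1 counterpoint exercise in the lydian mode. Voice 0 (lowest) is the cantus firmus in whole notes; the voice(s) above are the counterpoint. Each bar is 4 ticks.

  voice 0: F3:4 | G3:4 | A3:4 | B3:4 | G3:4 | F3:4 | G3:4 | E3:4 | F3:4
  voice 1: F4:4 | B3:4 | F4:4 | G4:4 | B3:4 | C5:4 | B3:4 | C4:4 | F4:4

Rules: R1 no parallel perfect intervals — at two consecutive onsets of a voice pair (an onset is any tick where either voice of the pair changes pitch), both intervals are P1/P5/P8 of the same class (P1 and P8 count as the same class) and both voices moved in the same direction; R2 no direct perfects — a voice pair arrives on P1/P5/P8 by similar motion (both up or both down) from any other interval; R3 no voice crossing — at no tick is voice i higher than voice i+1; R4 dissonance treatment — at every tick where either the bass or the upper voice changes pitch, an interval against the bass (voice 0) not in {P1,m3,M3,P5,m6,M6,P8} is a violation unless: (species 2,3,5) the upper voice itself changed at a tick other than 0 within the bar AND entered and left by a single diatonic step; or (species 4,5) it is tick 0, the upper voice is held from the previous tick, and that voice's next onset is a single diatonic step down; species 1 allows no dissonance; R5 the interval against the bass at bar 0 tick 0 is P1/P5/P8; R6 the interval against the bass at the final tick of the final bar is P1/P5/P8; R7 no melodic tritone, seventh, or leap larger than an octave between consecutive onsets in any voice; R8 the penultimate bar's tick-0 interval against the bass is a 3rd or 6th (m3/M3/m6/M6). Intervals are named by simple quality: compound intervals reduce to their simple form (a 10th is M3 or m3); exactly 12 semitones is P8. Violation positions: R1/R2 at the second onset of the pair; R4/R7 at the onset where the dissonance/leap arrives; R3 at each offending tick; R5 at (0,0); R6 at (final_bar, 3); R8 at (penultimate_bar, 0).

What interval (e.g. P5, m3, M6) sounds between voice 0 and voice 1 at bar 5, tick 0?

P5

voice 0=F3 voice 1=C5 -> P5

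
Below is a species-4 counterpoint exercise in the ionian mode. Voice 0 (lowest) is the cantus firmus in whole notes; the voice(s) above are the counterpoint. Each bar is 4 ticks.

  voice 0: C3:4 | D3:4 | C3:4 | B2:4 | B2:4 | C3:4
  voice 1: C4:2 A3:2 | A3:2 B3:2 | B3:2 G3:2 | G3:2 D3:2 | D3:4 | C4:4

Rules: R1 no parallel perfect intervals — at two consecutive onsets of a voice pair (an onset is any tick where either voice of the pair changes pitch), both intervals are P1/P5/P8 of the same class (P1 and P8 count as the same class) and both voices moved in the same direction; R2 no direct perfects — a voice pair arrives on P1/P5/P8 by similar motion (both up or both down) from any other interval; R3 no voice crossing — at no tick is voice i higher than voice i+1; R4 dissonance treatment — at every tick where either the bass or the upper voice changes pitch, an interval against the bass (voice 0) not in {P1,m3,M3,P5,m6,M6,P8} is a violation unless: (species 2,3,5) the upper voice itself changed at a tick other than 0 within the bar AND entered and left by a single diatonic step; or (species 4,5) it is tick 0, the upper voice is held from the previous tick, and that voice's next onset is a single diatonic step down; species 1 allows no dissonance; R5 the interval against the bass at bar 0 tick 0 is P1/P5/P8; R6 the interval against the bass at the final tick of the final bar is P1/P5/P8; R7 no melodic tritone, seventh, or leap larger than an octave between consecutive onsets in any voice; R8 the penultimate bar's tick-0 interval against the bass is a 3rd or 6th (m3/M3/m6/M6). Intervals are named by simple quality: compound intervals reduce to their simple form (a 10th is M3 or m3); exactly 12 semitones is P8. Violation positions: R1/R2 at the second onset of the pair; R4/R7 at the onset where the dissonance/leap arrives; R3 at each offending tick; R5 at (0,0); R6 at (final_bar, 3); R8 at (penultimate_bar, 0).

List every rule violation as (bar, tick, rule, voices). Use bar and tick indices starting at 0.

(2, 0, R4, (0, 1))
(5, 0, R2, (0, 1))
(5, 0, R7, (1,))

bar 0: v0=C3 v1=C4 downbeat P8
bar 1: v0=D3 v1=A3 downbeat P5
bar 2: v0=C3 v1=B3 downbeat M7
bar 3: v0=B2 v1=G3 downbeat m6
bar 4: v0=B2 v1=D3 downbeat m3
bar 5: v0=C3 v1=C4 downbeat P8
  -> R4 @ bar 2 tick 0 v(0, 1): C3/B3 M7 untreated
  -> R2 @ bar 5 tick 0 v(0, 1): B2/D3 m3 -> C3/C4 P8 similar
  -> R7 @ bar 5 tick 0 v(1,): D3->C4 leap 10st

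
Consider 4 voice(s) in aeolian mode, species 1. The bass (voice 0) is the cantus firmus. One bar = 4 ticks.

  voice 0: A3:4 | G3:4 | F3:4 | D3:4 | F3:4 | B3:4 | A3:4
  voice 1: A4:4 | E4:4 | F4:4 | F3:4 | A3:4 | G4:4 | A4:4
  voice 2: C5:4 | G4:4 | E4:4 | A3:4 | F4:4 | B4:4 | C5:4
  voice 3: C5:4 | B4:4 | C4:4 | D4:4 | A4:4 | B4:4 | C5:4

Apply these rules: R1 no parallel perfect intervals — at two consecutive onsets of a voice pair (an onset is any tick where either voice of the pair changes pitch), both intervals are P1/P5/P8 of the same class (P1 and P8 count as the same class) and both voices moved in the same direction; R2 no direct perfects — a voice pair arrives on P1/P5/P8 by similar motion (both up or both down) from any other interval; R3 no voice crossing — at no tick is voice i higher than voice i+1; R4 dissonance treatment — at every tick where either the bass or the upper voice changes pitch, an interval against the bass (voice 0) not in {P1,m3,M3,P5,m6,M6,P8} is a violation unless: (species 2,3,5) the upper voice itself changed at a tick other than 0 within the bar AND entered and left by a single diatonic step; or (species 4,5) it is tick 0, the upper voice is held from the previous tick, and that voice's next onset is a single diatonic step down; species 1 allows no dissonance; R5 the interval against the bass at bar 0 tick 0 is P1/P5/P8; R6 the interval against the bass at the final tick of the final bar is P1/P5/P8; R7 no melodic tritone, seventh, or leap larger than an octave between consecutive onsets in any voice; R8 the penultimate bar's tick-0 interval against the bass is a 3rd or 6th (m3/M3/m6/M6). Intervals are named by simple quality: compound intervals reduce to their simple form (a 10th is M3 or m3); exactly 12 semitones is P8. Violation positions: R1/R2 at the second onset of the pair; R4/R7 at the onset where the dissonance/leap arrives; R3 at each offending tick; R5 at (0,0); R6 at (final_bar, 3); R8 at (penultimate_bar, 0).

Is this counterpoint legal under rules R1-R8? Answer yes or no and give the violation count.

bar 0: v0=A3 v1=A4 v2=C5 v3=C5 (m3)
bar 1: v0=G3 v1=E4 v2=G4 v3=B4 (M3)
bar 2: v0=F3 v1=F4 v2=E4 v3=C4 (P5)
bar 3: v0=D3 v1=F3 v2=A3 v3=D4 (P8)
bar 4: v0=F3 v1=A3 v2=F4 v3=A4 (M3)
bar 5: v0=B3 v1=G4 v2=B4 v3=B4 (P8)
bar 6: v0=A3 v1=A4 v2=C5 v3=C5 (m3)
  R5 @ bar0.0: opens on m3
  R5 @ bar0.0: opens on m3
  R2 @ bar1.0: A3/C5 m3 -> G3/G4 P8 similar
  R2 @ bar1.0: A4/C5 m3 -> E4/B4 P5 similar
  R2 @ bar2.0: G3/B4 M3 -> F3/C4 P5 similar
  R3 @ bar2.0: F4 above E4
  R3 @ bar2.0: E4 above C4
  R4 @ bar2.0: F3/E4 M7 untreated
  R7 @ bar2.0: B4->C4 leap 11st
  R3 @ bar2.1: F4 above E4
  R3 @ bar2.1: E4 above C4
  R3 @ bar2.2: F4 above E4
  R3 @ bar2.2: E4 above C4
  R3 @ bar2.3: F4 above E4
  R3 @ bar2.3: E4 above C4
  R2 @ bar3.0: F3/E4 M7 -> D3/A3 P5 similar
  R2 @ bar4.0: D3/A3 P5 -> F3/F4 P8 similar
  R2 @ bar4.0: F3/D4 M6 -> A3/A4 P8 similar
  R1 @ bar5.0: F3/F4 P8 -> B3/B4 P8 similar
  R2 @ bar5.0: F3/A4 M3 -> B3/B4 P8 similar
  R2 @ bar5.0: F4/A4 M3 -> B4/B4 P1 similar
  R7 @ bar5.0: F3->B3 leap 6st
  R7 @ bar5.0: A3->G4 leap 10st
  R7 @ bar5.0: F4->B4 leap 6st
  R8 @ bar5.0: penult P8 not 3rd/6th
  R8 @ bar5.0: penult P8 not 3rd/6th
  R1 @ bar6.0: B4/B4 P1 -> C5/C5 P1 similar
  R6 @ bar6.3: closes on m3
  R6 @ bar6.3: closes on m3

No (29 violations)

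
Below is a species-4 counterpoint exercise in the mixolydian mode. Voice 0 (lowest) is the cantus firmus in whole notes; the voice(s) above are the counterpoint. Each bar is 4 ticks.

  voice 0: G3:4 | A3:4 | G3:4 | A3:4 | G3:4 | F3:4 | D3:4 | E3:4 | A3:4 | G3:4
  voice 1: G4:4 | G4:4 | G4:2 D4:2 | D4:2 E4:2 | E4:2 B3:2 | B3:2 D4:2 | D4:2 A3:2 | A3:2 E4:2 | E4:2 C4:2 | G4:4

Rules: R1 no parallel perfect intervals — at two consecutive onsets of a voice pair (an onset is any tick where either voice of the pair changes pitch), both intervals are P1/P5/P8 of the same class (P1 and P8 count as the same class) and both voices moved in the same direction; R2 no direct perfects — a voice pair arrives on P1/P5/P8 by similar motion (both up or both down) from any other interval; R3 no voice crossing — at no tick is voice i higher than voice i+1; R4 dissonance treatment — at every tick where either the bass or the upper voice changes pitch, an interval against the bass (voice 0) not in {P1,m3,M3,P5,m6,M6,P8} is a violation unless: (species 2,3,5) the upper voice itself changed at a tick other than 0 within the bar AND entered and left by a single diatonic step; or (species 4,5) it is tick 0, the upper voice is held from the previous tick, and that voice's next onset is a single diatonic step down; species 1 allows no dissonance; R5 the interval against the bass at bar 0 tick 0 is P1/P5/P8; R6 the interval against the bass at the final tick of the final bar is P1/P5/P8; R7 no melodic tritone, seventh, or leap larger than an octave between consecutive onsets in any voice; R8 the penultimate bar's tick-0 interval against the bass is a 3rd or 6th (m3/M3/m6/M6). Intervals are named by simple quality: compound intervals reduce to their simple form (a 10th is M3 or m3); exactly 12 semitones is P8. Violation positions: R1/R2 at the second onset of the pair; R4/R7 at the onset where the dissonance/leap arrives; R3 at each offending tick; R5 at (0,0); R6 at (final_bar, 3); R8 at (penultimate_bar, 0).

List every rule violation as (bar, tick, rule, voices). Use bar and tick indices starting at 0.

(1, 0, R4, (0, 1))
(3, 0, R4, (0, 1))
(5, 0, R4, (0, 1))
(7, 0, R4, (0, 1))
(8, 0, R8, (0, 1))

bar 0: v0=G3 v1=G4 downbeat P8
bar 1: v0=A3 v1=G4 downbeat m7
bar 2: v0=G3 v1=G4 downbeat P8
bar 3: v0=A3 v1=D4 downbeat P4
bar 4: v0=G3 v1=E4 downbeat M6
bar 5: v0=F3 v1=B3 downbeat TT
bar 6: v0=D3 v1=D4 downbeat P8
bar 7: v0=E3 v1=A3 downbeat P4
bar 8: v0=A3 v1=E4 downbeat P5
bar 9: v0=G3 v1=G4 downbeat P8
  -> R4 @ bar 1 tick 0 v(0, 1): A3/G4 m7 untreated
  -> R4 @ bar 3 tick 0 v(0, 1): A3/D4 P4 untreated
  -> R4 @ bar 5 tick 0 v(0, 1): F3/B3 TT untreated
  -> R4 @ bar 7 tick 0 v(0, 1): E3/A3 P4 untreated
  -> R8 @ bar 8 tick 0 v(0, 1): penult P5 not 3rd/6th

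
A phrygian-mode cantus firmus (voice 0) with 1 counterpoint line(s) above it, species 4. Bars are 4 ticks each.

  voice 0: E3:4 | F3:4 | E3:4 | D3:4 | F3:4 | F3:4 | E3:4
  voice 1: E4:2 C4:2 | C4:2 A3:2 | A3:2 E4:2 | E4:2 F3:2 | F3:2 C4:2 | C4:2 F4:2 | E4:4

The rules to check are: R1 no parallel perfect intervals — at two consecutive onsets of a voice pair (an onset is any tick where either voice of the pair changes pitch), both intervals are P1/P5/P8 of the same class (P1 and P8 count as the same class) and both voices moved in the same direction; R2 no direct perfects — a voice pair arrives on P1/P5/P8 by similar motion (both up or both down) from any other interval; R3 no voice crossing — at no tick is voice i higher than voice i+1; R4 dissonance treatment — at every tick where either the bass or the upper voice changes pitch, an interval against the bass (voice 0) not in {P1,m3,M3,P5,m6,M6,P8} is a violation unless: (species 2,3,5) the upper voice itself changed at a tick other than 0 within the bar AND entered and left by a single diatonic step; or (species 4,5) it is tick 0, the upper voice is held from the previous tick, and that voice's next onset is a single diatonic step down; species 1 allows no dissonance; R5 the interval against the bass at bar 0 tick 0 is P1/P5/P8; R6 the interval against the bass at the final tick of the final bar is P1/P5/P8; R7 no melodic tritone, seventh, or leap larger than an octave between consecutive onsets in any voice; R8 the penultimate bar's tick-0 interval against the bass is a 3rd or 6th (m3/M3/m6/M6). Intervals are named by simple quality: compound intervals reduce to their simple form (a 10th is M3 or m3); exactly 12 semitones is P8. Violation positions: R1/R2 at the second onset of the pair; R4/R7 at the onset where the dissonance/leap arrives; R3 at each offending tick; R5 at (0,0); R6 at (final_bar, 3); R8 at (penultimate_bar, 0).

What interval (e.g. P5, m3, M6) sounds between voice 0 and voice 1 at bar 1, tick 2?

M3

voice 0=F3 voice 1=A3 -> M3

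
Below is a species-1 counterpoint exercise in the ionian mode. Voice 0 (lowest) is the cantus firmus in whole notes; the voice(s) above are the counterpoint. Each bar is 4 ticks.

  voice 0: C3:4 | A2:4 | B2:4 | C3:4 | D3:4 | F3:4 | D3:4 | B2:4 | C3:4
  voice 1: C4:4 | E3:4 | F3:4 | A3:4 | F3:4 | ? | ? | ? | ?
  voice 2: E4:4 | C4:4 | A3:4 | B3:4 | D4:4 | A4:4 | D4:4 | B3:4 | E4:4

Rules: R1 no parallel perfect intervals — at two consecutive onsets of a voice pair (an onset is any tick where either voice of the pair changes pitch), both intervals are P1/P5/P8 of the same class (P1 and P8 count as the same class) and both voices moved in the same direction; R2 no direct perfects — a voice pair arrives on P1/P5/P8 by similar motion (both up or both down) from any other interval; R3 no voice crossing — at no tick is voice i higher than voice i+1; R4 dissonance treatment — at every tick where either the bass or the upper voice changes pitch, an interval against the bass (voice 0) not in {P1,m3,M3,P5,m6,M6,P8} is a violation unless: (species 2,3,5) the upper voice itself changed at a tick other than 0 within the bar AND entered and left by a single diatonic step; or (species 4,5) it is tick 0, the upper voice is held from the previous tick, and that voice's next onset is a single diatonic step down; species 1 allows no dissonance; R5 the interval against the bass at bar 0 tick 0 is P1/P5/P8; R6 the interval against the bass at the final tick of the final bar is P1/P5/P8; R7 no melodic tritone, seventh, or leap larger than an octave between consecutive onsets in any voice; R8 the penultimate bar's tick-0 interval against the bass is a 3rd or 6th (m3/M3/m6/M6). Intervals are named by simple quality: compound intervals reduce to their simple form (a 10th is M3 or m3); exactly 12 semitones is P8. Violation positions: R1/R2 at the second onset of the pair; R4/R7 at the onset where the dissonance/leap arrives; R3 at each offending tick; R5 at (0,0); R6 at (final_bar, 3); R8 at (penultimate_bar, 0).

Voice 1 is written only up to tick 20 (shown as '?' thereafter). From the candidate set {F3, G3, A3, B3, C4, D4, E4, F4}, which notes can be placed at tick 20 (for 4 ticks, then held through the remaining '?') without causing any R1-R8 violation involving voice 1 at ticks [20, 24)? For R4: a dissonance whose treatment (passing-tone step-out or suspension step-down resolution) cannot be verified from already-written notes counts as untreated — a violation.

{F3}

F3: legal
G3: violates R4
A3: violates R2
B3: violates R4,R7
C4: violates R2
D4: violates R2
E4: violates R4,R7
F4: violates R2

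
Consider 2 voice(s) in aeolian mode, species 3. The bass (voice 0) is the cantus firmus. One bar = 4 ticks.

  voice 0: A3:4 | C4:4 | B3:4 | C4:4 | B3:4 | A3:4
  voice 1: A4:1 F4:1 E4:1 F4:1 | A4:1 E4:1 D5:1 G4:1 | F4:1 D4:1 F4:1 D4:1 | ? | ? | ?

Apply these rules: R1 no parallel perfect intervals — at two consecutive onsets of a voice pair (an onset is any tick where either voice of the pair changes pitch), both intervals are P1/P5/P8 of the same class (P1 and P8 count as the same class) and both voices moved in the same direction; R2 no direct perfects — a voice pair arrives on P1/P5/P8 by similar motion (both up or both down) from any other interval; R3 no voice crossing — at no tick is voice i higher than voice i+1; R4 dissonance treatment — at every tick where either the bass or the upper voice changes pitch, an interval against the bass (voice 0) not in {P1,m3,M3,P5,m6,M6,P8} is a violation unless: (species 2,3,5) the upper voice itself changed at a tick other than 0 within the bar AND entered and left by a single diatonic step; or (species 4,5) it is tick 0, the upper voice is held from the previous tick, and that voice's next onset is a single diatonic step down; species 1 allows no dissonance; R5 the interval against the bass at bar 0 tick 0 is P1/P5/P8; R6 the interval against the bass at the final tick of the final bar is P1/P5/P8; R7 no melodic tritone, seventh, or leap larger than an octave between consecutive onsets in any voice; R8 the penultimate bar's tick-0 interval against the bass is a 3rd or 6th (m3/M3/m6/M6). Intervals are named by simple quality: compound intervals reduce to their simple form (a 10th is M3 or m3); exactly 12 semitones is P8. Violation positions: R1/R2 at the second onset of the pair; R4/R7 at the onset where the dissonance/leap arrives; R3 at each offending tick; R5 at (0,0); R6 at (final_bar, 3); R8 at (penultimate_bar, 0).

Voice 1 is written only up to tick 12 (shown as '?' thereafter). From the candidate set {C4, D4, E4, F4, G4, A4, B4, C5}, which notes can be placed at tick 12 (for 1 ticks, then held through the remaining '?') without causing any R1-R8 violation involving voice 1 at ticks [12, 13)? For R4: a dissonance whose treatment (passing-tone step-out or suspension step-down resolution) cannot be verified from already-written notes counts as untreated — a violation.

{A4, C4, E4}

C4: legal
D4: violates R4
E4: legal
F4: violates R4
G4: violates R2
A4: legal
B4: violates R4
C5: violates R2,R7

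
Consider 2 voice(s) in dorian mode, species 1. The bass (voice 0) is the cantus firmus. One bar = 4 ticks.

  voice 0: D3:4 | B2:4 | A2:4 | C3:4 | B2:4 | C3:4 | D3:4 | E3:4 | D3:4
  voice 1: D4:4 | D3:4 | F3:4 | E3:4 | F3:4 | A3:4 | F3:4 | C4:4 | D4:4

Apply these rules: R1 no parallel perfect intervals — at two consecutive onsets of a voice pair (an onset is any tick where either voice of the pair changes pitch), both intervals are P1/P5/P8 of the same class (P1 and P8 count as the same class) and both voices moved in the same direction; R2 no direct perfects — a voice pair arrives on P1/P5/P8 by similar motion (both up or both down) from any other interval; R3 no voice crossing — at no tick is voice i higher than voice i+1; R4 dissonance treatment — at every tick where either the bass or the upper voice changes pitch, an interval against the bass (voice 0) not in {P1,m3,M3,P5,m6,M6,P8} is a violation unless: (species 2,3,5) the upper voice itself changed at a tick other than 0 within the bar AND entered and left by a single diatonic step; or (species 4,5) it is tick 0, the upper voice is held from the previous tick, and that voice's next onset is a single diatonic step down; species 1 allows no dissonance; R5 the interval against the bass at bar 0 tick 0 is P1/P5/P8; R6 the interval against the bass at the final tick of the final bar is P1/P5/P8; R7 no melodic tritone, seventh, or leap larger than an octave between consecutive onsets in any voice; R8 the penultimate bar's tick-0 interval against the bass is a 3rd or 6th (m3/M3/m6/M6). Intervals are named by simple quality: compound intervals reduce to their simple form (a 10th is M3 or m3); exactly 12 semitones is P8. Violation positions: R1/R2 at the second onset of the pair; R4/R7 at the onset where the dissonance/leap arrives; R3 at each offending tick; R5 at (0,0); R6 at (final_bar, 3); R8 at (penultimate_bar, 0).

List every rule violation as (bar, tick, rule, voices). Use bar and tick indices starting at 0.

bar 0: v0=D3 v1=D4 downbeat P8
bar 1: v0=B2 v1=D3 downbeat m3
bar 2: v0=A2 v1=F3 downbeat m6
bar 3: v0=C3 v1=E3 downbeat M3
bar 4: v0=B2 v1=F3 downbeat TT
bar 5: v0=C3 v1=A3 downbeat M6
bar 6: v0=D3 v1=F3 downbeat m3
bar 7: v0=E3 v1=C4 downbeat m6
bar 8: v0=D3 v1=D4 downbeat P8
  -> R4 @ bar 4 tick 0 v(0, 1): B2/F3 TT untreated

(4, 0, R4, (0, 1))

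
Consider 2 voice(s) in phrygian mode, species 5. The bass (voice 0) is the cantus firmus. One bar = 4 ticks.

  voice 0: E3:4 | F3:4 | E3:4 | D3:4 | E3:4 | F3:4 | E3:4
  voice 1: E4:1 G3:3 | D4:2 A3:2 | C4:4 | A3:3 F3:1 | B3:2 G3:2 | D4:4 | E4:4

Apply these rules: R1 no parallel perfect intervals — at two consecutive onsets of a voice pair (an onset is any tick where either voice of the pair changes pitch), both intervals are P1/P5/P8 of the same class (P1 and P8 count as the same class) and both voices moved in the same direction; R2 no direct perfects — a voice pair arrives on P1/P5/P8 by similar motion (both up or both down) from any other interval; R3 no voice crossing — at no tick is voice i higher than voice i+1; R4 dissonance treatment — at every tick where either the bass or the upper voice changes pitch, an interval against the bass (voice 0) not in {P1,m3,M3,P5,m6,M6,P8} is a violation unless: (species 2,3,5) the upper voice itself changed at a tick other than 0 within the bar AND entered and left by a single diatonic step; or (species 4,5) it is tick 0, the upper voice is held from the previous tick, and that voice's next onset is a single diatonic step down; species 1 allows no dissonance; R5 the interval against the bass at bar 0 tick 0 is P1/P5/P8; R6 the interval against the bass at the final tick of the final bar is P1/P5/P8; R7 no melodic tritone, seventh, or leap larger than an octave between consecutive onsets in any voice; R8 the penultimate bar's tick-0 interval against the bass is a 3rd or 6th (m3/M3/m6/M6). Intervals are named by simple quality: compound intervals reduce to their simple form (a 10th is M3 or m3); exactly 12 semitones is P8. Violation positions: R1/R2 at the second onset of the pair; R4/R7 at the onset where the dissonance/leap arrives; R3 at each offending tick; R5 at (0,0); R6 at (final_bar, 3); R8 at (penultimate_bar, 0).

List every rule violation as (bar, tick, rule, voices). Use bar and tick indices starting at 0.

bar 0: v0=E3 v1=E4 downbeat P8
bar 1: v0=F3 v1=D4 downbeat M6
bar 2: v0=E3 v1=C4 downbeat m6
bar 3: v0=D3 v1=A3 downbeat P5
bar 4: v0=E3 v1=B3 downbeat P5
bar 5: v0=F3 v1=D4 downbeat M6
bar 6: v0=E3 v1=E4 downbeat P8
  -> R2 @ bar 3 tick 0 v(0, 1): E3/C4 m6 -> D3/A3 P5 similar
  -> R2 @ bar 4 tick 0 v(0, 1): D3/F3 m3 -> E3/B3 P5 similar
  -> R7 @ bar 4 tick 0 v(1,): F3->B3 leap 6st

(3, 0, R2, (0, 1))
(4, 0, R2, (0, 1))
(4, 0, R7, (1,))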